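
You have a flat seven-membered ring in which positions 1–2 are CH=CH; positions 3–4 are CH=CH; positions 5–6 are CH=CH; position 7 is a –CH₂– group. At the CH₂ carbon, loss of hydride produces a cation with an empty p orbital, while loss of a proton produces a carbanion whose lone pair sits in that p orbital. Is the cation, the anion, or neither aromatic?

Both ions have a continuous loop of p orbitals — each ring atom is sp².
Cation: 3 × 2 + 0 = 6 π electrons → 4(1)+2, aromatic.
Anion: 3 × 2 + 2 = 8 π electrons → 4(2), antiaromatic.

The cation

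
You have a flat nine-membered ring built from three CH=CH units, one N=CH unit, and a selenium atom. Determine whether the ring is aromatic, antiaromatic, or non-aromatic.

The p orbitals form a continuous loop: each doubly-bonded ring atom is sp² with one p-orbital electron; each sp² =N– keeps its lone pair in-plane and puts one electron into the π system; the selenium donates one lone pair from its p orbital. The ring is fully conjugated.
π-electron count: 4 × 2 = 8 from the double-bond units + 2 from the Se atom = 10.
That gives a 4n+2 count (10, n = 2).

Aromatic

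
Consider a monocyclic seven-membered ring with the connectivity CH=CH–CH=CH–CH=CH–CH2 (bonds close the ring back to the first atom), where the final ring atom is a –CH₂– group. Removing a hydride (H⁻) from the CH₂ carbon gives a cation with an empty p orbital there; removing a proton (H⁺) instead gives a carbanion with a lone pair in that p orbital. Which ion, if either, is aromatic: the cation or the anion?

The cation

In either ion the ring is fully conjugated: every atom, including the new sp² carbon, supplies a p orbital.
Cation: 3 × 2 + 0 = 6 π electrons → 4(1)+2, aromatic.
Anion: 3 × 2 + 2 = 8 π electrons → 4(2), antiaromatic.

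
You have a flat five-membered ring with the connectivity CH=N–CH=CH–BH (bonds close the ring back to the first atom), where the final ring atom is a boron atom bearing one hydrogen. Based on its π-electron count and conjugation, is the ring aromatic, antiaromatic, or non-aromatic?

Antiaromatic

Check conjugation: each doubly-bonded ring atom is sp² with one p-orbital electron; each sp² =N– keeps its lone pair in-plane and puts one electron into the π system; the boron has an empty p orbital — every position has a p orbital, so the cyclic π system is continuous.
Adding the contributions, 2 × 2 = 4 from the double-bond units + 0 from the BH atom = 4.
4 is a 4n count (n = 1), so the planar conjugated ring is antiaromatic.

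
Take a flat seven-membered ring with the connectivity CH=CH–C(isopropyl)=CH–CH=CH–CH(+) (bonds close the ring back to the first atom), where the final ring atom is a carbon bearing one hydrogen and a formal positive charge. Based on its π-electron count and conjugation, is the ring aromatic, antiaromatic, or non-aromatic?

Aromatic

Check conjugation: every atom in a ring double bond is sp² and brings one electron to the p orbital; the carbocation has an empty p orbital — every position has a p orbital, so the cyclic π system is continuous.
π-electron count: 3 × 2 = 6 from the double-bond units + 0 from the CH(+) atom = 6.
With 6 π electrons (n = 1), the Hückel 4n+2 condition holds.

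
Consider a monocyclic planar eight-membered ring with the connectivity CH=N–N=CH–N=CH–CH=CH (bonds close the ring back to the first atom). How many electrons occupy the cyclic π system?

Check conjugation: the double-bond atoms are sp², each contributing one p electron; the doubly-bonded nitrogens are pyridine-type — their lone pairs lie in the ring plane, leaving one electron in the p orbital — every position has a p orbital, so the cyclic π system is continuous.
Tallying contributions gives 4 × 2 = 8 from the 4 double-bond units.

8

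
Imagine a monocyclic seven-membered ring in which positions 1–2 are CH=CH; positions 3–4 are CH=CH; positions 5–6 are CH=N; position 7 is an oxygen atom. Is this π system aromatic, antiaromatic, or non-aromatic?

Every ring atom contributes a p orbital perpendicular to the ring (each doubly-bonded ring atom is sp² with one p-orbital electron; each sp² =N– keeps its lone pair in-plane and puts one electron into the π system; the oxygen donates one lone pair from its p orbital), so the π system is cyclic and fully conjugated.
Adding the contributions, 3 × 2 = 6 from the double-bond units + 2 from the O atom = 8.
With 8 = 4·2 π electrons, Hückel's rule classifies the planar ring as antiaromatic.

Antiaromatic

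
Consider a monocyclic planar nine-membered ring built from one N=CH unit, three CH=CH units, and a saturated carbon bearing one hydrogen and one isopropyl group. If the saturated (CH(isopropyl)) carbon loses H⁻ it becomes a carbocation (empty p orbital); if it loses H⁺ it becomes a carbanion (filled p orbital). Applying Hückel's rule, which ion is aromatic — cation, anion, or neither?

Once that carbon is sp², every ring atom has a p orbital and both ions are fully conjugated.
Cation: 4 × 2 + 0 = 8 π electrons → 4(2), antiaromatic.
Anion: 4 × 2 + 2 = 10 π electrons → 4(2)+2, aromatic.

The anion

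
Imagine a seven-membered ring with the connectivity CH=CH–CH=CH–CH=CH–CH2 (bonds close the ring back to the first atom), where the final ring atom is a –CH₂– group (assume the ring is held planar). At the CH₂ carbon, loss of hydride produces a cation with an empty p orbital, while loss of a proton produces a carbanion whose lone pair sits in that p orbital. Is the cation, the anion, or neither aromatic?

In either ion the ring is fully conjugated: every atom, including the new sp² carbon, supplies a p orbital.
Cation: 3 × 2 + 0 = 6 π electrons → 4(1)+2, aromatic.
Anion: 3 × 2 + 2 = 8 π electrons → 4(2), antiaromatic.

The cation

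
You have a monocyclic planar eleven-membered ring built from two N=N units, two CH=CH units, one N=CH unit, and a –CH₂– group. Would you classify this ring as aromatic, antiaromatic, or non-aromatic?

Non-aromatic

Because the tetrahedral CH₂ carbon is sp³ and has no p orbital in the ring π system at the CH2 position, the π system cannot extend all the way around the ring.
Without a continuous loop of overlapping p orbitals the Hückel electron count never comes into play.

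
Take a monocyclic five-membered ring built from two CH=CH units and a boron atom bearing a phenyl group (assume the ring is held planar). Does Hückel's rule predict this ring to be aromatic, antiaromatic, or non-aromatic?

Antiaromatic

All ring atoms are sp² and supply a p orbital to the ring (each doubly-bonded ring atom is sp² with one p-orbital electron; the boron has an empty p orbital); the conjugation is uninterrupted.
Tallying contributions gives 2 × 2 = 4 from the double-bond units + 0 from the B(phenyl) atom = 4.
4 is a 4n count (n = 1), so the planar conjugated ring is antiaromatic.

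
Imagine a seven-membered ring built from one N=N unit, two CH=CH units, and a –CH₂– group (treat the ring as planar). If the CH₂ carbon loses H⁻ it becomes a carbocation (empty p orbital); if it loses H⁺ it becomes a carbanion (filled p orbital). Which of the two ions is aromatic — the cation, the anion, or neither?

In both ions every ring atom is sp² and contributes a p orbital, so both rings are fully conjugated.
Cation: 3 × 2 + 0 = 6 π electrons → 4(1)+2, aromatic.
Anion: 3 × 2 + 2 = 8 π electrons → 4(2), antiaromatic.

The cation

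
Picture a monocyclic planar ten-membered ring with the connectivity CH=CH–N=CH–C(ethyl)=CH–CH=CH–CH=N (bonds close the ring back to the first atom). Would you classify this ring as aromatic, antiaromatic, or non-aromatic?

Aromatic

The p orbitals form a continuous loop: every atom in a ring double bond is sp² and brings one electron to the p orbital; each sp² =N– keeps its lone pair in-plane and puts one electron into the π system. The ring is fully conjugated.
Tallying contributions gives 5 × 2 = 10 from the 5 double-bond units.
With 10 π electrons (n = 2), the Hückel 4n+2 condition holds.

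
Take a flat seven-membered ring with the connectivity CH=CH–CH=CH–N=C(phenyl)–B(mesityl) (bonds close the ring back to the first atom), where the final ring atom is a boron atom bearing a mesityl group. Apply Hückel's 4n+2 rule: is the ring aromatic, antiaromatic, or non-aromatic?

Aromatic

All ring atoms are sp² and supply a p orbital to the ring (every atom in a ring double bond is sp² and brings one electron to the p orbital; each sp² =N– keeps its lone pair in-plane and puts one electron into the π system; the boron has an empty p orbital); the conjugation is uninterrupted.
Counting π electrons: 3 × 2 = 6 from the double-bond units + 0 from the B(mesityl) atom = 6.
With 6 π electrons (n = 1), the Hückel 4n+2 condition holds.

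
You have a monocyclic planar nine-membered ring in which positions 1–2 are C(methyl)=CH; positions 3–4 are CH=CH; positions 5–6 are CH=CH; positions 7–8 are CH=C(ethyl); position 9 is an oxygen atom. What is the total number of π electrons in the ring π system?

Every ring atom contributes a p orbital perpendicular to the ring (each doubly-bonded ring atom is sp² with one p-orbital electron; the oxygen donates one lone pair from its p orbital), so the π system is cyclic and fully conjugated.
Counting π electrons: 4 × 2 = 8 from the double-bond units + 2 from the O atom = 10.

10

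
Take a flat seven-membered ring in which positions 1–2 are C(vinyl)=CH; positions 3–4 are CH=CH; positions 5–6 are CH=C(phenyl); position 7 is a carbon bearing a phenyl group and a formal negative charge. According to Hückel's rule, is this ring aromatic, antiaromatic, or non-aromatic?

All ring atoms are sp² and supply a p orbital to the ring (every atom in a ring double bond is sp² and brings one electron to the p orbital; the carbanion's lone pair occupies the p orbital); the conjugation is uninterrupted.
Tallying contributions gives 3 × 2 = 6 from the double-bond units + 2 from the C(phenyl)(-) atom = 8.
8 = 4(2); a planar, fully conjugated 4n system is antiaromatic.

Antiaromatic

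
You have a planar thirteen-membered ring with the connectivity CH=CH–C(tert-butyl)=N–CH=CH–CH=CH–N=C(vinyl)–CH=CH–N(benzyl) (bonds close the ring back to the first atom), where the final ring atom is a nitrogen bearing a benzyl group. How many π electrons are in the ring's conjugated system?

14

All ring atoms are sp² and supply a p orbital to the ring (the double-bond atoms are sp², each contributing one p electron; each =N– nitrogen is pyridine-type (lone pair in the sp² plane, one electron in the p orbital); the pyrrole-type nitrogen donates its lone pair from the p orbital); the conjugation is uninterrupted.
Adding the contributions, 6 × 2 = 12 from the double-bond units + 2 from the N(benzyl) atom = 14.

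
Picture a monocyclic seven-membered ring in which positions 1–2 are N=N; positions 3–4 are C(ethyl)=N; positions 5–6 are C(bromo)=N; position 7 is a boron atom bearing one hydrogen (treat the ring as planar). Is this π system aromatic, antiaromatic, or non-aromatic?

Every ring atom contributes a p orbital perpendicular to the ring (each doubly-bonded ring atom is sp² with one p-orbital electron; each sp² =N– keeps its lone pair in-plane and puts one electron into the π system; the boron has an empty p orbital), so the π system is cyclic and fully conjugated.
Counting π electrons: 3 × 2 = 6 from the double-bond units + 0 from the BH atom = 6.
6 = 4(1) + 2, which satisfies Hückel's 4n+2 rule.

Aromatic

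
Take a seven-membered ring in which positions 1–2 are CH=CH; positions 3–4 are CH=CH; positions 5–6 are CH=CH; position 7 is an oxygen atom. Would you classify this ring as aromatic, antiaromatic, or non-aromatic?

Antiaromatic

Every ring atom contributes a p orbital perpendicular to the ring (the double-bond atoms are sp², each contributing one p electron; the oxygen donates one lone pair from its p orbital), so the π system is cyclic and fully conjugated.
Counting π electrons: 3 × 2 = 6 from the double-bond units + 2 from the O atom = 8.
8 is a 4n count (n = 2), so the planar conjugated ring is antiaromatic.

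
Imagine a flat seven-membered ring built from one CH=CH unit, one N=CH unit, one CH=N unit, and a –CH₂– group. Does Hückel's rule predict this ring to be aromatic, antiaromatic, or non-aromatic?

Because the tetrahedral CH₂ carbon is sp³ and has no p orbital in the ring π system at the CH2 position, the π system cannot extend all the way around the ring.
Without a continuous loop of overlapping p orbitals the Hückel electron count never comes into play.

Non-aromatic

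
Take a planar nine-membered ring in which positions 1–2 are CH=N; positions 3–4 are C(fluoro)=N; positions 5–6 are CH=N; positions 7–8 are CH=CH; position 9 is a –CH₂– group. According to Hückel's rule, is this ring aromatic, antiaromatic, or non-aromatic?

Non-aromatic

The CH2 carbon is saturated: the tetrahedral CH₂ carbon is sp³ and has no p orbital in the ring π system. Conjugation is not continuous around the ring.
Without a continuous loop of overlapping p orbitals the Hückel electron count never comes into play.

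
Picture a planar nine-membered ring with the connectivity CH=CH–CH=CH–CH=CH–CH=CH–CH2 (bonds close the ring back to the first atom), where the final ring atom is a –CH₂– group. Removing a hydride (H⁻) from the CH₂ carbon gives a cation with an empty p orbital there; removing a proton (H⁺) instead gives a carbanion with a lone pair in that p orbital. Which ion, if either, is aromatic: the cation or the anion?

In either ion the ring is fully conjugated: every atom, including the new sp² carbon, supplies a p orbital.
Cation: 4 × 2 + 0 = 8 π electrons → 4(2), antiaromatic.
Anion: 4 × 2 + 2 = 10 π electrons → 4(2)+2, aromatic.

The anion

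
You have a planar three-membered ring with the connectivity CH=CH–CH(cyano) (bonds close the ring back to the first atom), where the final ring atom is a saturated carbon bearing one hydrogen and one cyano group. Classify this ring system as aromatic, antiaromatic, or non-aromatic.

Non-aromatic

At the CH(cyano) position, that saturated carbon is sp³ and has no p orbital in the ring π system; the ring's p-orbital overlap is broken there.
A ring that is not fully conjugated cannot be aromatic or antiaromatic regardless of its π-electron count.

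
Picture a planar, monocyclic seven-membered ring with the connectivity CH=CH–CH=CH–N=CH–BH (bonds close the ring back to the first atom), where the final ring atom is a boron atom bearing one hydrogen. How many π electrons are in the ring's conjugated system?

The p orbitals form a continuous loop: each doubly-bonded ring atom is sp² with one p-orbital electron; each sp² =N– keeps its lone pair in-plane and puts one electron into the π system; the boron has an empty p orbital. The ring is fully conjugated.
Adding the contributions, 3 × 2 = 6 from the double-bond units + 0 from the BH atom = 6.

6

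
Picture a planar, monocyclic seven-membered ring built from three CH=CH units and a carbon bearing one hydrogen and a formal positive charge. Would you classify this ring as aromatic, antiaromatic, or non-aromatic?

All ring atoms are sp² and supply a p orbital to the ring (the double-bond atoms are sp², each contributing one p electron; the carbocation has an empty p orbital); the conjugation is uninterrupted.
π-electron count: 3 × 2 = 6 from the double-bond units + 0 from the CH(+) atom = 6.
With 6 π electrons (n = 1), the Hückel 4n+2 condition holds.
(The species described is the tropylium cation.)

Aromatic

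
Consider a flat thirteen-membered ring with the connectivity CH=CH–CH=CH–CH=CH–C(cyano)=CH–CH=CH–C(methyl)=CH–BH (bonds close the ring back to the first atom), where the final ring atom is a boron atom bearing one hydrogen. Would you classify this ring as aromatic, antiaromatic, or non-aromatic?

The p orbitals form a continuous loop: each doubly-bonded ring atom is sp² with one p-orbital electron; the boron has an empty p orbital. The ring is fully conjugated.
Counting π electrons: 6 × 2 = 12 from the double-bond units + 0 from the BH atom = 12.
12 is a 4n count (n = 3), so the planar conjugated ring is antiaromatic.

Antiaromatic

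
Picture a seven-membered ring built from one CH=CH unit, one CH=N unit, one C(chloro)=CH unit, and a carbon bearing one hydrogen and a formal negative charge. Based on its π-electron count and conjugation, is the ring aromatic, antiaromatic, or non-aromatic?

Antiaromatic

Every ring atom contributes a p orbital perpendicular to the ring (the double-bond atoms are sp², each contributing one p electron; the doubly-bonded nitrogens are pyridine-type — their lone pairs lie in the ring plane, leaving one electron in the p orbital; the carbanion's lone pair occupies the p orbital), so the π system is cyclic and fully conjugated.
Adding the contributions, 3 × 2 = 6 from the double-bond units + 2 from the CH(-) atom = 8.
8 = 4(2); a planar, fully conjugated 4n system is antiaromatic.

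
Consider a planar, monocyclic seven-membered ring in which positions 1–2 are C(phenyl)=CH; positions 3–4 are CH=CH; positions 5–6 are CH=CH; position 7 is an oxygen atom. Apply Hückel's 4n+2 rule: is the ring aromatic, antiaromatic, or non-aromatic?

Antiaromatic

All ring atoms are sp² and supply a p orbital to the ring (every atom in a ring double bond is sp² and brings one electron to the p orbital; the oxygen donates one lone pair from its p orbital); the conjugation is uninterrupted.
π-electron count: 3 × 2 = 6 from the double-bond units + 2 from the O atom = 8.
A 4n π count (8, n = 2) in a planar conjugated ring means antiaromatic.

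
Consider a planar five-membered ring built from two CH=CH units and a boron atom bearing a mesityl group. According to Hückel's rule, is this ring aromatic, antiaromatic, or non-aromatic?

All ring atoms are sp² and supply a p orbital to the ring (every atom in a ring double bond is sp² and brings one electron to the p orbital; the boron has an empty p orbital); the conjugation is uninterrupted.
Tallying contributions gives 2 × 2 = 4 from the double-bond units + 0 from the B(mesityl) atom = 4.
4 is a 4n count (n = 1), so the planar conjugated ring is antiaromatic.

Antiaromatic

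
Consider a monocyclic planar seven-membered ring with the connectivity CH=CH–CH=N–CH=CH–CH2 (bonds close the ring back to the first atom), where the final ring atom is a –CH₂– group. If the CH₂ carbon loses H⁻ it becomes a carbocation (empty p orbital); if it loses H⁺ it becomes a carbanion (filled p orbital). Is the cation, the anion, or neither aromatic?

In either ion the ring is fully conjugated: every atom, including the new sp² carbon, supplies a p orbital.
Cation: 3 × 2 + 0 = 6 π electrons → 4(1)+2, aromatic.
Anion: 3 × 2 + 2 = 8 π electrons → 4(2), antiaromatic.

The cation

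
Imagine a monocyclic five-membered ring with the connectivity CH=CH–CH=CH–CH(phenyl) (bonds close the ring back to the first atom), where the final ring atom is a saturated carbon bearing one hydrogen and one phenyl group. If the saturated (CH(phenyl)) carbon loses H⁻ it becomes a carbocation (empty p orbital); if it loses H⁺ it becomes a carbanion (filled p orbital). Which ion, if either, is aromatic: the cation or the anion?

The anion

Once that carbon is sp², every ring atom has a p orbital and both ions are fully conjugated.
Cation: 2 × 2 + 0 = 4 π electrons → 4(1), antiaromatic.
Anion: 2 × 2 + 2 = 6 π electrons → 4(1)+2, aromatic.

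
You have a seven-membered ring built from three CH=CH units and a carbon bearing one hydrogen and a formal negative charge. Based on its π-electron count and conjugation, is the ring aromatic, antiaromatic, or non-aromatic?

Check conjugation: each doubly-bonded ring atom is sp² with one p-orbital electron; the carbanion's lone pair occupies the p orbital — every position has a p orbital, so the cyclic π system is continuous.
Counting π electrons: 3 × 2 = 6 from the double-bond units + 2 from the CH(-) atom = 8.
With 8 = 4·2 π electrons, Hückel's rule classifies the planar ring as antiaromatic.
(This ring is the cycloheptatrienyl anion.)

Antiaromatic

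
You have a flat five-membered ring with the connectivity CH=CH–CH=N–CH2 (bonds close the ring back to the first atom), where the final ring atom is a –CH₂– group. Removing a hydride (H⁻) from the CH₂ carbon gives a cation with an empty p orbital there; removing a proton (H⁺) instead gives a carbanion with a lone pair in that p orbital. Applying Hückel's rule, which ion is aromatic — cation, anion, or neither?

Both ions have a continuous loop of p orbitals — each ring atom is sp².
Cation: 2 × 2 + 0 = 4 π electrons → 4(1), antiaromatic.
Anion: 2 × 2 + 2 = 6 π electrons → 4(1)+2, aromatic.

The anion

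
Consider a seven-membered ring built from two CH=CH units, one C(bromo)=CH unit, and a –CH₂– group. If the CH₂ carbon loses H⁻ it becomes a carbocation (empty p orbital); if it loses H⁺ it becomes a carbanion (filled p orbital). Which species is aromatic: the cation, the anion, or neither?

The cation

Once that carbon is sp², every ring atom has a p orbital and both ions are fully conjugated.
Cation: 3 × 2 + 0 = 6 π electrons → 4(1)+2, aromatic.
Anion: 3 × 2 + 2 = 8 π electrons → 4(2), antiaromatic.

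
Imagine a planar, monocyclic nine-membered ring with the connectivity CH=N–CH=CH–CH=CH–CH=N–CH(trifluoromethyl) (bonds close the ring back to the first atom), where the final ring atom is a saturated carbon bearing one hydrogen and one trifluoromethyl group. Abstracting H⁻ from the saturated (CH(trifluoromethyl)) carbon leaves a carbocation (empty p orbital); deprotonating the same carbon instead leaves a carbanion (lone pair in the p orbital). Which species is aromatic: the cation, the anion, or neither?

The anion

In either ion the ring is fully conjugated: every atom, including the new sp² carbon, supplies a p orbital.
Cation: 4 × 2 + 0 = 8 π electrons → 4(2), antiaromatic.
Anion: 4 × 2 + 2 = 10 π electrons → 4(2)+2, aromatic.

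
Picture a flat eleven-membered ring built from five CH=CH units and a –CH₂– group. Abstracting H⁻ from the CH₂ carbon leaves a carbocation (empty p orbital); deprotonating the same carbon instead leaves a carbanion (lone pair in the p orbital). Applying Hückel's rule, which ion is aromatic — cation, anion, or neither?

In either ion the ring is fully conjugated: every atom, including the new sp² carbon, supplies a p orbital.
Cation: 5 × 2 + 0 = 10 π electrons → 4(2)+2, aromatic.
Anion: 5 × 2 + 2 = 12 π electrons → 4(3), antiaromatic.

The cation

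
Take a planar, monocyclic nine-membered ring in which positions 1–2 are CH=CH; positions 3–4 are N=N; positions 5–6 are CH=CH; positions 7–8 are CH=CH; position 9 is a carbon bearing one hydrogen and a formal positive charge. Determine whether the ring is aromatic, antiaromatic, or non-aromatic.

Antiaromatic

The p orbitals form a continuous loop: each doubly-bonded ring atom is sp² with one p-orbital electron; each =N– nitrogen is pyridine-type (lone pair in the sp² plane, one electron in the p orbital); the carbocation has an empty p orbital. The ring is fully conjugated.
Tallying contributions gives 4 × 2 = 8 from the double-bond units + 0 from the CH(+) atom = 8.
A 4n π count (8, n = 2) in a planar conjugated ring means antiaromatic.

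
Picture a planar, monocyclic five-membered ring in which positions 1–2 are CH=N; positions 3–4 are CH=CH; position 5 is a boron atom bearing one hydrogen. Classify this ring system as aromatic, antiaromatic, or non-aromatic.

Antiaromatic

Check conjugation: each doubly-bonded ring atom is sp² with one p-orbital electron; each sp² =N– keeps its lone pair in-plane and puts one electron into the π system; the boron has an empty p orbital — every position has a p orbital, so the cyclic π system is continuous.
Adding the contributions, 2 × 2 = 4 from the double-bond units + 0 from the BH atom = 4.
With 4 = 4·1 π electrons, Hückel's rule classifies the planar ring as antiaromatic.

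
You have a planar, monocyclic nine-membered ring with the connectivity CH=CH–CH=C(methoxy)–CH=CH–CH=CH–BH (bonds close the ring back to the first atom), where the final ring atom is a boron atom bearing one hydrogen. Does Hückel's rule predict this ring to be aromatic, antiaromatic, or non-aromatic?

Every ring atom contributes a p orbital perpendicular to the ring (every atom in a ring double bond is sp² and brings one electron to the p orbital; the boron has an empty p orbital), so the π system is cyclic and fully conjugated.
Counting π electrons: 4 × 2 = 8 from the double-bond units + 0 from the BH atom = 8.
8 is a 4n count (n = 2), so the planar conjugated ring is antiaromatic.

Antiaromatic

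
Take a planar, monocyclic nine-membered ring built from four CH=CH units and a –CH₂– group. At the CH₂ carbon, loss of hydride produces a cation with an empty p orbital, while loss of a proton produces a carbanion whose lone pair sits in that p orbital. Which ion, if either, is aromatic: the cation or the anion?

The anion

In both ions every ring atom is sp² and contributes a p orbital, so both rings are fully conjugated.
Cation: 4 × 2 + 0 = 8 π electrons → 4(2), antiaromatic.
Anion: 4 × 2 + 2 = 10 π electrons → 4(2)+2, aromatic.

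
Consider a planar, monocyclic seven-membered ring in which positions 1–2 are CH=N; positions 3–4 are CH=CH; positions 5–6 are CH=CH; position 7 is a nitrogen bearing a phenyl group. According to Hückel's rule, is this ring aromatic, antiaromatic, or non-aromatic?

Check conjugation: each doubly-bonded ring atom is sp² with one p-orbital electron; each sp² =N– keeps its lone pair in-plane and puts one electron into the π system; the pyrrole-type nitrogen donates its lone pair from the p orbital — every position has a p orbital, so the cyclic π system is continuous.
Counting π electrons: 3 × 2 = 6 from the double-bond units + 2 from the N(phenyl) atom = 8.
8 is a 4n count (n = 2), so the planar conjugated ring is antiaromatic.

Antiaromatic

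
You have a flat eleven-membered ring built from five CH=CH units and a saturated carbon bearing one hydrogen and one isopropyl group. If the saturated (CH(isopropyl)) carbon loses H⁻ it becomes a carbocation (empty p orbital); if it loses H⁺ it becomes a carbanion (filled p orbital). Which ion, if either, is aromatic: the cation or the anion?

In either ion the ring is fully conjugated: every atom, including the new sp² carbon, supplies a p orbital.
Cation: 5 × 2 + 0 = 10 π electrons → 4(2)+2, aromatic.
Anion: 5 × 2 + 2 = 12 π electrons → 4(3), antiaromatic.

The cation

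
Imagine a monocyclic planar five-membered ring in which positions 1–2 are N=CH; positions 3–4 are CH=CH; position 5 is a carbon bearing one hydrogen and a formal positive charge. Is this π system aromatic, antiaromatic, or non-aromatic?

Antiaromatic

Check conjugation: each doubly-bonded ring atom is sp² with one p-orbital electron; each sp² =N– keeps its lone pair in-plane and puts one electron into the π system; the carbocation has an empty p orbital — every position has a p orbital, so the cyclic π system is continuous.
Tallying contributions gives 2 × 2 = 4 from the double-bond units + 0 from the CH(+) atom = 4.
4 is a 4n count (n = 1), so the planar conjugated ring is antiaromatic.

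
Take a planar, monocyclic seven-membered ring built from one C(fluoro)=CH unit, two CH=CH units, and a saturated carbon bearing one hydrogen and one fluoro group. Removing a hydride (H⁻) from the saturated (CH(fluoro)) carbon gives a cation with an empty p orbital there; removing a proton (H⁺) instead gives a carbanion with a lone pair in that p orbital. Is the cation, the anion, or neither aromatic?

The cation

In both ions every ring atom is sp² and contributes a p orbital, so both rings are fully conjugated.
Cation: 3 × 2 + 0 = 6 π electrons → 4(1)+2, aromatic.
Anion: 3 × 2 + 2 = 8 π electrons → 4(2), antiaromatic.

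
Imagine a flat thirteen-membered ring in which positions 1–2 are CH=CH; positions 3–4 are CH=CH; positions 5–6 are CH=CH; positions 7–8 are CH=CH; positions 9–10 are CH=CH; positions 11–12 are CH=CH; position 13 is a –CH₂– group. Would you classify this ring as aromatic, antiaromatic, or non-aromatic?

Non-aromatic

The CH2 position has four σ bonds — the tetrahedral CH₂ carbon is sp³ and has no p orbital in the ring π system — so the cyclic conjugation is interrupted.
Broken conjugation rules out both aromaticity and antiaromaticity.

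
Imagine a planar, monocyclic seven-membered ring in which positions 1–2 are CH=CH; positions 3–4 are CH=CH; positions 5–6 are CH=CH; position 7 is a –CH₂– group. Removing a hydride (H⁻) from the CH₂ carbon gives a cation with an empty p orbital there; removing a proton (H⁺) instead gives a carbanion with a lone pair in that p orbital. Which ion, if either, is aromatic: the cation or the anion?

The cation

In either ion the ring is fully conjugated: every atom, including the new sp² carbon, supplies a p orbital.
Cation: 3 × 2 + 0 = 6 π electrons → 4(1)+2, aromatic.
Anion: 3 × 2 + 2 = 8 π electrons → 4(2), antiaromatic.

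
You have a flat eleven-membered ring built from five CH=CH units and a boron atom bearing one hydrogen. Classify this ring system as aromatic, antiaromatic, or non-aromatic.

Every ring atom contributes a p orbital perpendicular to the ring (each doubly-bonded ring atom is sp² with one p-orbital electron; the boron has an empty p orbital), so the π system is cyclic and fully conjugated.
π-electron count: 5 × 2 = 10 from the double-bond units + 0 from the BH atom = 10.
10 = 4(2) + 2, which satisfies Hückel's 4n+2 rule.

Aromatic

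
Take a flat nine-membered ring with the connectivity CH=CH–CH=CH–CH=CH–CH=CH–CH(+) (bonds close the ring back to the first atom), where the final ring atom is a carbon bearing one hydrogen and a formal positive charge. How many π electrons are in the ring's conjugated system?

8

Every ring atom contributes a p orbital perpendicular to the ring (the double-bond atoms are sp², each contributing one p electron; the carbocation has an empty p orbital), so the π system is cyclic and fully conjugated.
π-electron count: 4 × 2 = 8 from the double-bond units + 0 from the CH(+) atom = 8.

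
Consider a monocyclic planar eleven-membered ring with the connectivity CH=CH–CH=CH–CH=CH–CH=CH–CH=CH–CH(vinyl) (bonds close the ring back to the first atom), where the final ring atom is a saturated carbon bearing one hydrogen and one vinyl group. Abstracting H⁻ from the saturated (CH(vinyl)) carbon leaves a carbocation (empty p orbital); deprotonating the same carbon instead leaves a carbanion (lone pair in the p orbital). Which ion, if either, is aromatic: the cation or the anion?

Both ions have a continuous loop of p orbitals — each ring atom is sp².
Cation: 5 × 2 + 0 = 10 π electrons → 4(2)+2, aromatic.
Anion: 5 × 2 + 2 = 12 π electrons → 4(3), antiaromatic.

The cation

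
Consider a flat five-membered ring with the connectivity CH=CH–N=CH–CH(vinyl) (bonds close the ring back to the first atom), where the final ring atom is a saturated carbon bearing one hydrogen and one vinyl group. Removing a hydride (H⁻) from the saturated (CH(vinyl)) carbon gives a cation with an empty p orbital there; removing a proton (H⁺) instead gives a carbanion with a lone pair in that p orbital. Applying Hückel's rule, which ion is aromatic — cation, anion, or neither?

The anion

Both ions have a continuous loop of p orbitals — each ring atom is sp².
Cation: 2 × 2 + 0 = 4 π electrons → 4(1), antiaromatic.
Anion: 2 × 2 + 2 = 6 π electrons → 4(1)+2, aromatic.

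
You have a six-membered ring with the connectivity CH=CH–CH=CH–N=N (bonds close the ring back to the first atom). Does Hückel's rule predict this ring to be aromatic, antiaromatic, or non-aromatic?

All ring atoms are sp² and supply a p orbital to the ring (every atom in a ring double bond is sp² and brings one electron to the p orbital; the doubly-bonded nitrogens are pyridine-type — their lone pairs lie in the ring plane, leaving one electron in the p orbital); the conjugation is uninterrupted.
Counting π electrons: 3 × 2 = 6 from the 3 double-bond units.
With 6 π electrons (n = 1), the Hückel 4n+2 condition holds.

Aromatic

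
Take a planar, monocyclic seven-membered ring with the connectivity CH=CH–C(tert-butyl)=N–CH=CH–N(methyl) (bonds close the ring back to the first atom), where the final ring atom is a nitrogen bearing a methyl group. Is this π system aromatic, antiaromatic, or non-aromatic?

The p orbitals form a continuous loop: each doubly-bonded ring atom is sp² with one p-orbital electron; each sp² =N– keeps its lone pair in-plane and puts one electron into the π system; the pyrrole-type nitrogen donates its lone pair from the p orbital. The ring is fully conjugated.
Counting π electrons: 3 × 2 = 6 from the double-bond units + 2 from the N(methyl) atom = 8.
8 = 4(2); a planar, fully conjugated 4n system is antiaromatic.

Antiaromatic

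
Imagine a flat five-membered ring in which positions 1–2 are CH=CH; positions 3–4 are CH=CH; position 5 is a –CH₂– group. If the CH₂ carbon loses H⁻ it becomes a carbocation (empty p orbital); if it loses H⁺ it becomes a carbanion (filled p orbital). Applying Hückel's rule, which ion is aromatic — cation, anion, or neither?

The anion

Once that carbon is sp², every ring atom has a p orbital and both ions are fully conjugated.
Cation: 2 × 2 + 0 = 4 π electrons → 4(1), antiaromatic.
Anion: 2 × 2 + 2 = 6 π electrons → 4(1)+2, aromatic.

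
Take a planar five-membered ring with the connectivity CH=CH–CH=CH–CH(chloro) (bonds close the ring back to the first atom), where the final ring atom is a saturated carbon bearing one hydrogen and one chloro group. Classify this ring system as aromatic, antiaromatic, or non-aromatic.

Non-aromatic

The CH(chloro) position has four σ bonds — that saturated carbon is sp³ and has no p orbital in the ring π system — so the cyclic conjugation is interrupted.
Broken conjugation rules out both aromaticity and antiaromaticity.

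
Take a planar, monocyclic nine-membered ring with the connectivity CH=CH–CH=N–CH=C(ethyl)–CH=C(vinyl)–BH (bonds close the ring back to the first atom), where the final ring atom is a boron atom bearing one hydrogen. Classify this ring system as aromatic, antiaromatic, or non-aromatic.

Antiaromatic

The p orbitals form a continuous loop: every atom in a ring double bond is sp² and brings one electron to the p orbital; each sp² =N– keeps its lone pair in-plane and puts one electron into the π system; the boron has an empty p orbital. The ring is fully conjugated.
Counting π electrons: 4 × 2 = 8 from the double-bond units + 0 from the BH atom = 8.
With 8 = 4·2 π electrons, Hückel's rule classifies the planar ring as antiaromatic.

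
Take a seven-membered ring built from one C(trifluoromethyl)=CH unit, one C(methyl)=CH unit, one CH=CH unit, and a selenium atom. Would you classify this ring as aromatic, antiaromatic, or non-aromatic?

The p orbitals form a continuous loop: the double-bond atoms are sp², each contributing one p electron; the selenium donates one lone pair from its p orbital. The ring is fully conjugated.
π-electron count: 3 × 2 = 6 from the double-bond units + 2 from the Se atom = 8.
8 is a 4n count (n = 2), so the planar conjugated ring is antiaromatic.

Antiaromatic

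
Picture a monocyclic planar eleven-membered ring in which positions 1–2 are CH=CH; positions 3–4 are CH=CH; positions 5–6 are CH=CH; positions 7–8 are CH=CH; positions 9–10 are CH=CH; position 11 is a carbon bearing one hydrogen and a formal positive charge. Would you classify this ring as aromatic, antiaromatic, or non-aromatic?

Every ring atom contributes a p orbital perpendicular to the ring (the double-bond atoms are sp², each contributing one p electron; the carbocation has an empty p orbital), so the π system is cyclic and fully conjugated.
Adding the contributions, 5 × 2 = 10 from the double-bond units + 0 from the CH(+) atom = 10.
That gives a 4n+2 count (10, n = 2).

Aromatic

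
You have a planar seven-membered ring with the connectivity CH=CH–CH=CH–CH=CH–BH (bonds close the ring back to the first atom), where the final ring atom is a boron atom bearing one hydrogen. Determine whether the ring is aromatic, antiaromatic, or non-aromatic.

All ring atoms are sp² and supply a p orbital to the ring (each doubly-bonded ring atom is sp² with one p-orbital electron; the boron has an empty p orbital); the conjugation is uninterrupted.
π-electron count: 3 × 2 = 6 from the double-bond units + 0 from the BH atom = 6.
With 6 π electrons (n = 1), the Hückel 4n+2 condition holds.

Aromatic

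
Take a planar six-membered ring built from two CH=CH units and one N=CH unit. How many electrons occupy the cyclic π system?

All ring atoms are sp² and supply a p orbital to the ring (every atom in a ring double bond is sp² and brings one electron to the p orbital; the doubly-bonded nitrogens are pyridine-type — their lone pairs lie in the ring plane, leaving one electron in the p orbital); the conjugation is uninterrupted.
Adding the contributions, 3 × 2 = 6 from the 3 double-bond units.

6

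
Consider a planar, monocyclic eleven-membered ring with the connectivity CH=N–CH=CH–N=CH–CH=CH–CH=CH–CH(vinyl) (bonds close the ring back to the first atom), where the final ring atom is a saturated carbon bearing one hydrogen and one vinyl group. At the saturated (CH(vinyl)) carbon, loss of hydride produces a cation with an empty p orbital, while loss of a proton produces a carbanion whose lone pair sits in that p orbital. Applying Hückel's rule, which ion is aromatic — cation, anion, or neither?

Both ions have a continuous loop of p orbitals — each ring atom is sp².
Cation: 5 × 2 + 0 = 10 π electrons → 4(2)+2, aromatic.
Anion: 5 × 2 + 2 = 12 π electrons → 4(3), antiaromatic.

The cation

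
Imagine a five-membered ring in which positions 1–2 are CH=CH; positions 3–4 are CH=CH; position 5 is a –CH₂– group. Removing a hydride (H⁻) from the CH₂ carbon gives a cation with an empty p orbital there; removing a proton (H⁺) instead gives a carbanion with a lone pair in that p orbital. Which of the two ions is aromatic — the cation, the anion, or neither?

In either ion the ring is fully conjugated: every atom, including the new sp² carbon, supplies a p orbital.
Cation: 2 × 2 + 0 = 4 π electrons → 4(1), antiaromatic.
Anion: 2 × 2 + 2 = 6 π electrons → 4(1)+2, aromatic.

The anion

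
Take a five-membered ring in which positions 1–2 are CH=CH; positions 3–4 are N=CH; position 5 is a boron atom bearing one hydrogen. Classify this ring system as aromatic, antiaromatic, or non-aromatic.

Check conjugation: the double-bond atoms are sp², each contributing one p electron; each sp² =N– keeps its lone pair in-plane and puts one electron into the π system; the boron has an empty p orbital — every position has a p orbital, so the cyclic π system is continuous.
Adding the contributions, 2 × 2 = 4 from the double-bond units + 0 from the BH atom = 4.
A 4n π count (4, n = 1) in a planar conjugated ring means antiaromatic.

Antiaromatic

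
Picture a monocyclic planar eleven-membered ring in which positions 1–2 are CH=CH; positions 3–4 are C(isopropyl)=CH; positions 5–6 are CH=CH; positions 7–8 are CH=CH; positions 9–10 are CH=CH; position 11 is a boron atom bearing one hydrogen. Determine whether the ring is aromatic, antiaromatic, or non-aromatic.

Aromatic

Every ring atom contributes a p orbital perpendicular to the ring (every atom in a ring double bond is sp² and brings one electron to the p orbital; the boron has an empty p orbital), so the π system is cyclic and fully conjugated.
π-electron count: 5 × 2 = 10 from the double-bond units + 0 from the BH atom = 10.
With 10 π electrons (n = 2), the Hückel 4n+2 condition holds.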